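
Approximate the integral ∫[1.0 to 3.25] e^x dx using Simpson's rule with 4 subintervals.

f(x) = e^x
a = 1.0, b = 3.25, n = 4
h = (b - a)/n = 0.562500

Simpson's rule: (h/3)[f(x₀) + 4f(x₁) + 2f(x₂) + ... + f(xₙ)]

x_0 = 1.0000, f(x_0) = 2.718282, coefficient = 1
x_1 = 1.5625, f(x_1) = 4.770733, coefficient = 4
x_2 = 2.1250, f(x_2) = 8.372897, coefficient = 2
x_3 = 2.6875, f(x_3) = 14.694893, coefficient = 4
x_4 = 3.2500, f(x_4) = 25.790340, coefficient = 1

I ≈ (0.562500/3) × 123.116920 = 23.084423
Exact value: 23.072058
Error: 0.012364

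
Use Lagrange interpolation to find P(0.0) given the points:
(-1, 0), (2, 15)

Lagrange interpolation formula:
P(x) = Σ yᵢ × Lᵢ(x)
where Lᵢ(x) = Π_{j≠i} (x - xⱼ)/(xᵢ - xⱼ)

L_0(0.0) = (0.0 - 2)/(-1 - 2) = 0.666667
L_1(0.0) = (0.0 - (-1))/(2 - (-1)) = 0.333333

P(0.0) = 0×L_0(0.0) + 15×L_1(0.0)
P(0.0) = 5.000000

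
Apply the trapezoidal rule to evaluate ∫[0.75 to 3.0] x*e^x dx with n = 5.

f(x) = x*e^x
a = 0.75, b = 3.0, n = 5
h = (b - a)/n = 0.450000

Trapezoidal rule: (h/2)[f(x₀) + 2f(x₁) + 2f(x₂) + ... + f(xₙ)]

x_0 = 0.7500, f(x_0) = 1.587750, coefficient = 1
x_1 = 1.2000, f(x_1) = 3.984140, coefficient = 2
x_2 = 1.6500, f(x_2) = 8.591517, coefficient = 2
x_3 = 2.1000, f(x_3) = 17.148957, coefficient = 2
x_4 = 2.5500, f(x_4) = 32.658115, coefficient = 2
x_5 = 3.0000, f(x_5) = 60.256611, coefficient = 1

I ≈ (0.450000/2) × 186.609818 = 41.987209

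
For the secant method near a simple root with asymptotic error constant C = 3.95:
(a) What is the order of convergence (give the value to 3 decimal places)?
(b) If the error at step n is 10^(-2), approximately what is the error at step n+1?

(a) Secant method has superlinear convergence with order φ = (1+√5)/2 ≈ 1.618.
    This means |e_{n+1}| ≈ C|e_n|^1.618.

(b) With |e_n| = 10^(-2) and C = 3.95:
    |e_{n+1}| ≈ 3.95 × (10^(-2))^1.618 = 3.95 × 10^(-3.24)

(a) ≈ 1.618 (golden ratio); (b) |e_{n+1}| ≈ 2.294e-03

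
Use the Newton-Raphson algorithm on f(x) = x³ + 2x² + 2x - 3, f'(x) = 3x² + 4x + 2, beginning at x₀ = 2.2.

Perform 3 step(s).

f(x) = x³ + 2x² + 2x - 3
f'(x) = 3x² + 4x + 2
x₀ = 2.2

Newton-Raphson formula: x_{n+1} = x_n - f(x_n)/f'(x_n)

Iteration 1:
  f(2.200000) = 21.728000
  f'(2.200000) = 25.320000
  x_1 = 2.200000 - 21.728000/25.320000 = 1.341864
Iteration 2:
  f(1.341864) = 5.701087
  f'(1.341864) = 12.769255
  x_2 = 1.341864 - 5.701087/12.769255 = 0.895394
Iteration 3:
  f(0.895394) = 1.112116
  f'(0.895394) = 7.986770
  x_3 = 0.895394 - 1.112116/7.986770 = 0.756150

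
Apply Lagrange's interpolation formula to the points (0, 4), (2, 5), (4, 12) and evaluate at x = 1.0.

Lagrange interpolation formula:
P(x) = Σ yᵢ × Lᵢ(x)
where Lᵢ(x) = Π_{j≠i} (x - xⱼ)/(xᵢ - xⱼ)

L_0(1.0) = (1.0 - 2)/(0 - 2) × (1.0 - 4)/(0 - 4) = 0.375000
L_1(1.0) = (1.0 - 0)/(2 - 0) × (1.0 - 4)/(2 - 4) = 0.750000
L_2(1.0) = (1.0 - 0)/(4 - 0) × (1.0 - 2)/(4 - 2) = -0.125000

P(1.0) = 4×L_0(1.0) + 5×L_1(1.0) + 12×L_2(1.0)
P(1.0) = 3.750000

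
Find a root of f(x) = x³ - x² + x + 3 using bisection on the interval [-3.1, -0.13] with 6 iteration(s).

f(x) = x³ - x² + x + 3
Initial interval: [-3.1, -0.13]

Iteration 1:
  c_1 = (-3.100000 + (-0.130000))/2 = -1.615000
  f(c_1) = f(-1.615000) = -5.435508
  f(a) × f(c) ≥ 0, new interval: [-1.615000, -0.130000]
Iteration 2:
  c_2 = (-1.615000 + (-0.130000))/2 = -0.872500
  f(c_2) = f(-0.872500) = 0.702048
  f(a) × f(c) < 0, new interval: [-1.615000, -0.872500]
Iteration 3:
  c_3 = (-1.615000 + (-0.872500))/2 = -1.243750
  f(c_3) = f(-1.243750) = -1.714638
  f(a) × f(c) ≥ 0, new interval: [-1.243750, -0.872500]
Iteration 4:
  c_4 = (-1.243750 + (-0.872500))/2 = -1.058125
  f(c_4) = f(-1.058125) = -0.362460
  f(a) × f(c) ≥ 0, new interval: [-1.058125, -0.872500]
Iteration 5:
  c_5 = (-1.058125 + (-0.872500))/2 = -0.965313
  f(c_5) = f(-0.965313) = 0.203354
  f(a) × f(c) < 0, new interval: [-1.058125, -0.965313]
Iteration 6:
  c_6 = (-1.058125 + (-0.965313))/2 = -1.011719
  f(c_6) = f(-1.011719) = -0.070863
  f(a) × f(c) ≥ 0, new interval: [-1.011719, -0.965313]

After 6 iteration(s), the approximation is c_6 = -1.011719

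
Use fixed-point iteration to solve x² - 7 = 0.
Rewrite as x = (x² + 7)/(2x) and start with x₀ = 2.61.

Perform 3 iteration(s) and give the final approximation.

Equation: x² - 7 = 0
Fixed-point form: x = (x² + 7)/(2x)
x₀ = 2.61

x_1 = g(2.610000) = 2.645996
x_2 = g(2.645996) = 2.645751
x_3 = g(2.645751) = 2.645751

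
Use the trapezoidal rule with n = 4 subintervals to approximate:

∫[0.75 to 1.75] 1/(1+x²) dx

f(x) = 1/(1+x²)
a = 0.75, b = 1.75, n = 4
h = (b - a)/n = 0.250000

Trapezoidal rule: (h/2)[f(x₀) + 2f(x₁) + 2f(x₂) + ... + f(xₙ)]

x_0 = 0.7500, f(x_0) = 0.640000, coefficient = 1
x_1 = 1.0000, f(x_1) = 0.500000, coefficient = 2
x_2 = 1.2500, f(x_2) = 0.390244, coefficient = 2
x_3 = 1.5000, f(x_3) = 0.307692, coefficient = 2
x_4 = 1.7500, f(x_4) = 0.246154, coefficient = 1

I ≈ (0.250000/2) × 3.282026 = 0.410253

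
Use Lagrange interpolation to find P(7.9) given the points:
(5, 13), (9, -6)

Lagrange interpolation formula:
P(x) = Σ yᵢ × Lᵢ(x)
where Lᵢ(x) = Π_{j≠i} (x - xⱼ)/(xᵢ - xⱼ)

L_0(7.9) = (7.9 - 9)/(5 - 9) = 0.275000
L_1(7.9) = (7.9 - 5)/(9 - 5) = 0.725000

P(7.9) = 13×L_0(7.9) + (-6)×L_1(7.9)
P(7.9) = -0.775000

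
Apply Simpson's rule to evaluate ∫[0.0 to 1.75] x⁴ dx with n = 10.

f(x) = x⁴
a = 0.0, b = 1.75, n = 10
h = (b - a)/n = 0.175000

Simpson's rule: (h/3)[f(x₀) + 4f(x₁) + 2f(x₂) + ... + f(xₙ)]

x_0 = 0.0000, f(x_0) = 0.000000, coefficient = 1
x_1 = 0.1750, f(x_1) = 0.000938, coefficient = 4
x_2 = 0.3500, f(x_2) = 0.015006, coefficient = 2
x_3 = 0.5250, f(x_3) = 0.075969, coefficient = 4
x_4 = 0.7000, f(x_4) = 0.240100, coefficient = 2
x_5 = 0.8750, f(x_5) = 0.586182, coefficient = 4
x_6 = 1.0500, f(x_6) = 1.215506, coefficient = 2
x_7 = 1.2250, f(x_7) = 2.251875, coefficient = 4
x_8 = 1.4000, f(x_8) = 3.841600, coefficient = 2
x_9 = 1.5750, f(x_9) = 6.153500, coefficient = 4
x_10 = 1.7500, f(x_10) = 9.378906, coefficient = 1

I ≈ (0.175000/3) × 56.277189 = 3.282836
Exact value: 3.282617
Error: 0.000219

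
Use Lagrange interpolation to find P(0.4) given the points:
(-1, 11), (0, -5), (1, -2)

Lagrange interpolation formula:
P(x) = Σ yᵢ × Lᵢ(x)
where Lᵢ(x) = Π_{j≠i} (x - xⱼ)/(xᵢ - xⱼ)

L_0(0.4) = (0.4 - 0)/(-1 - 0) × (0.4 - 1)/(-1 - 1) = -0.120000
L_1(0.4) = (0.4 - (-1))/(0 - (-1)) × (0.4 - 1)/(0 - 1) = 0.840000
L_2(0.4) = (0.4 - (-1))/(1 - (-1)) × (0.4 - 0)/(1 - 0) = 0.280000

P(0.4) = 11×L_0(0.4) + (-5)×L_1(0.4) + (-2)×L_2(0.4)
P(0.4) = -6.080000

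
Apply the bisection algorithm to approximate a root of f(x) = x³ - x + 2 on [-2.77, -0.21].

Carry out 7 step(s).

f(x) = x³ - x + 2
Initial interval: [-2.77, -0.21]

Iteration 1:
  c_1 = (-2.770000 + (-0.210000))/2 = -1.490000
  f(c_1) = f(-1.490000) = 0.182051
  f(a) × f(c) < 0, new interval: [-2.770000, -1.490000]
Iteration 2:
  c_2 = (-2.770000 + (-1.490000))/2 = -2.130000
  f(c_2) = f(-2.130000) = -5.533597
  f(a) × f(c) ≥ 0, new interval: [-2.130000, -1.490000]
Iteration 3:
  c_3 = (-2.130000 + (-1.490000))/2 = -1.810000
  f(c_3) = f(-1.810000) = -2.119741
  f(a) × f(c) ≥ 0, new interval: [-1.810000, -1.490000]
Iteration 4:
  c_4 = (-1.810000 + (-1.490000))/2 = -1.650000
  f(c_4) = f(-1.650000) = -0.842125
  f(a) × f(c) ≥ 0, new interval: [-1.650000, -1.490000]
Iteration 5:
  c_5 = (-1.650000 + (-1.490000))/2 = -1.570000
  f(c_5) = f(-1.570000) = -0.299893
  f(a) × f(c) ≥ 0, new interval: [-1.570000, -1.490000]
Iteration 6:
  c_6 = (-1.570000 + (-1.490000))/2 = -1.530000
  f(c_6) = f(-1.530000) = -0.051577
  f(a) × f(c) ≥ 0, new interval: [-1.530000, -1.490000]
Iteration 7:
  c_7 = (-1.530000 + (-1.490000))/2 = -1.510000
  f(c_7) = f(-1.510000) = 0.067049
  f(a) × f(c) < 0, new interval: [-1.530000, -1.510000]

After 7 iteration(s), the approximation is c_7 = -1.510000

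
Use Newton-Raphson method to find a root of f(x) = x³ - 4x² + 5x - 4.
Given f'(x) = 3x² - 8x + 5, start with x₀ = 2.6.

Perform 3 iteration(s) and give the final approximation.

f(x) = x³ - 4x² + 5x - 4
f'(x) = 3x² - 8x + 5
x₀ = 2.6

Newton-Raphson formula: x_{n+1} = x_n - f(x_n)/f'(x_n)

Iteration 1:
  f(2.600000) = -0.464000
  f'(2.600000) = 4.480000
  x_1 = 2.600000 - (-0.464000)/4.480000 = 2.703571
Iteration 2:
  f(2.703571) = 0.041874
  f'(2.703571) = 5.299324
  x_2 = 2.703571 - 0.041874/5.299324 = 2.695670
Iteration 3:
  f(2.695670) = 0.000256
  f'(2.695670) = 5.234548
  x_3 = 2.695670 - 0.000256/5.234548 = 2.695621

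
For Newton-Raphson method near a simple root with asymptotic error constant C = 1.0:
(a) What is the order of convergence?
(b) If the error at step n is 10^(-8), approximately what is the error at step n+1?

(a) Newton-Raphson has quadratic (order 2) convergence near simple roots.
    This means |e_{n+1}| ≈ C|e_n|².

(b) With |e_n| = 10^(-8) and C = 1.0:
    |e_{n+1}| ≈ 1.0 × (10^(-8))² = 1.0 × 10^(-16)

(a) 2 (quadratic); (b) |e_{n+1}| ≈ 1.000e-16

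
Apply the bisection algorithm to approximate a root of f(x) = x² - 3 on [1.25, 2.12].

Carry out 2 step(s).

f(x) = x² - 3
Initial interval: [1.25, 2.12]

Iteration 1:
  c_1 = (1.250000 + 2.120000)/2 = 1.685000
  f(c_1) = f(1.685000) = -0.160775
  f(a) × f(c) ≥ 0, new interval: [1.685000, 2.120000]
Iteration 2:
  c_2 = (1.685000 + 2.120000)/2 = 1.902500
  f(c_2) = f(1.902500) = 0.619506
  f(a) × f(c) < 0, new interval: [1.685000, 1.902500]

After 2 iteration(s), the approximation is c_2 = 1.902500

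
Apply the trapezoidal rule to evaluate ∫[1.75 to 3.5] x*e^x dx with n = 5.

f(x) = x*e^x
a = 1.75, b = 3.5, n = 5
h = (b - a)/n = 0.350000

Trapezoidal rule: (h/2)[f(x₀) + 2f(x₁) + 2f(x₂) + ... + f(xₙ)]

x_0 = 1.7500, f(x_0) = 10.070555, coefficient = 1
x_1 = 2.1000, f(x_1) = 17.148957, coefficient = 2
x_2 = 2.4500, f(x_2) = 28.391449, coefficient = 2
x_3 = 2.8000, f(x_3) = 46.045011, coefficient = 2
x_4 = 3.1500, f(x_4) = 73.508603, coefficient = 2
x_5 = 3.5000, f(x_5) = 115.904082, coefficient = 1

I ≈ (0.350000/2) × 456.162678 = 79.828469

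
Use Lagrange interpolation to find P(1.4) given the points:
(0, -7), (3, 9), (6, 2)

Lagrange interpolation formula:
P(x) = Σ yᵢ × Lᵢ(x)
where Lᵢ(x) = Π_{j≠i} (x - xⱼ)/(xᵢ - xⱼ)

L_0(1.4) = (1.4 - 3)/(0 - 3) × (1.4 - 6)/(0 - 6) = 0.408889
L_1(1.4) = (1.4 - 0)/(3 - 0) × (1.4 - 6)/(3 - 6) = 0.715556
L_2(1.4) = (1.4 - 0)/(6 - 0) × (1.4 - 3)/(6 - 3) = -0.124444

P(1.4) = (-7)×L_0(1.4) + 9×L_1(1.4) + 2×L_2(1.4)
P(1.4) = 3.328889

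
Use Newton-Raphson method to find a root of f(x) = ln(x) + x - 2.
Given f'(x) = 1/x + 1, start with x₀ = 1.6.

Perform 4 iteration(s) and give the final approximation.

f(x) = ln(x) + x - 2
f'(x) = 1/x + 1
x₀ = 1.6

Newton-Raphson formula: x_{n+1} = x_n - f(x_n)/f'(x_n)

Iteration 1:
  f(1.600000) = 0.070004
  f'(1.600000) = 1.625000
  x_1 = 1.600000 - 0.070004/1.625000 = 1.556921
Iteration 2:
  f(1.556921) = -0.000369
  f'(1.556921) = 1.642293
  x_2 = 1.556921 - (-0.000369)/1.642293 = 1.557146
Iteration 3:
  f(1.557146) = 0.000000
  f'(1.557146) = 1.642201
  x_3 = 1.557146 - 0.000000/1.642201 = 1.557146
Iteration 4:
  f(1.557146) = 0.000000
  f'(1.557146) = 1.642201
  x_4 = 1.557146 - 0.000000/1.642201 = 1.557146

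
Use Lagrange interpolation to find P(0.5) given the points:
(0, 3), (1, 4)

Lagrange interpolation formula:
P(x) = Σ yᵢ × Lᵢ(x)
where Lᵢ(x) = Π_{j≠i} (x - xⱼ)/(xᵢ - xⱼ)

L_0(0.5) = (0.5 - 1)/(0 - 1) = 0.500000
L_1(0.5) = (0.5 - 0)/(1 - 0) = 0.500000

P(0.5) = 3×L_0(0.5) + 4×L_1(0.5)
P(0.5) = 3.500000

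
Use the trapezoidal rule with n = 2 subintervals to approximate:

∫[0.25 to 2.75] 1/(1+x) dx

f(x) = 1/(1+x)
a = 0.25, b = 2.75, n = 2
h = (b - a)/n = 1.250000

Trapezoidal rule: (h/2)[f(x₀) + 2f(x₁) + 2f(x₂) + ... + f(xₙ)]

x_0 = 0.2500, f(x_0) = 0.800000, coefficient = 1
x_1 = 1.5000, f(x_1) = 0.400000, coefficient = 2
x_2 = 2.7500, f(x_2) = 0.266667, coefficient = 1

I ≈ (1.250000/2) × 1.866667 = 1.166667
Exact value: 1.098612
Error: 0.068054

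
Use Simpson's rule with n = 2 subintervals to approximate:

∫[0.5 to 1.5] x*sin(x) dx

f(x) = x*sin(x)
a = 0.5, b = 1.5, n = 2
h = (b - a)/n = 0.500000

Simpson's rule: (h/3)[f(x₀) + 4f(x₁) + 2f(x₂) + ... + f(xₙ)]

x_0 = 0.5000, f(x_0) = 0.239713, coefficient = 1
x_1 = 1.0000, f(x_1) = 0.841471, coefficient = 4
x_2 = 1.5000, f(x_2) = 1.496242, coefficient = 1

I ≈ (0.500000/3) × 5.101839 = 0.850307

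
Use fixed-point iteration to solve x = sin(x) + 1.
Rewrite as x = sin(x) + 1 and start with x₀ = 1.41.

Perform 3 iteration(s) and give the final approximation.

Equation: x = sin(x) + 1
Fixed-point form: x = sin(x) + 1
x₀ = 1.41

x_1 = g(1.410000) = 1.987100
x_2 = g(1.987100) = 1.914590
x_3 = g(1.914590) = 1.941483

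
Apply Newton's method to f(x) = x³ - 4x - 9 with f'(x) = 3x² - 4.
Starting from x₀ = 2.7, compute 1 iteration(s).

f(x) = x³ - 4x - 9
f'(x) = 3x² - 4
x₀ = 2.7

Newton-Raphson formula: x_{n+1} = x_n - f(x_n)/f'(x_n)

Iteration 1:
  f(2.700000) = -0.117000
  f'(2.700000) = 17.870000
  x_1 = 2.700000 - (-0.117000)/17.870000 = 2.706547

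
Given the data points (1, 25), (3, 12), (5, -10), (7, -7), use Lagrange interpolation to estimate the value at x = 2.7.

Lagrange interpolation formula:
P(x) = Σ yᵢ × Lᵢ(x)
where Lᵢ(x) = Π_{j≠i} (x - xⱼ)/(xᵢ - xⱼ)

L_0(2.7) = (2.7 - 3)/(1 - 3) × (2.7 - 5)/(1 - 5) × (2.7 - 7)/(1 - 7) = 0.061812
L_1(2.7) = (2.7 - 1)/(3 - 1) × (2.7 - 5)/(3 - 5) × (2.7 - 7)/(3 - 7) = 1.050812
L_2(2.7) = (2.7 - 1)/(5 - 1) × (2.7 - 3)/(5 - 3) × (2.7 - 7)/(5 - 7) = -0.137062
L_3(2.7) = (2.7 - 1)/(7 - 1) × (2.7 - 3)/(7 - 3) × (2.7 - 5)/(7 - 5) = 0.024437

P(2.7) = 25×L_0(2.7) + 12×L_1(2.7) + (-10)×L_2(2.7) + (-7)×L_3(2.7)
P(2.7) = 15.354625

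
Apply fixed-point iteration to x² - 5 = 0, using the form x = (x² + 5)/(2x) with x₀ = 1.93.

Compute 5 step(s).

Equation: x² - 5 = 0
Fixed-point form: x = (x² + 5)/(2x)
x₀ = 1.93

x_1 = g(1.930000) = 2.260337
x_2 = g(2.260337) = 2.236198
x_3 = g(2.236198) = 2.236068
x_4 = g(2.236068) = 2.236068
x_5 = g(2.236068) = 2.236068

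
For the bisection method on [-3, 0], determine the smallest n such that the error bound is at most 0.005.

We need (b-a)/2^n ≤ 0.005
(0 - (-3))/2^n ≤ 0.005
3/2^n ≤ 0.005
2^n ≥ 600
n ≥ log₂(600) = 9.23
n ≥ 10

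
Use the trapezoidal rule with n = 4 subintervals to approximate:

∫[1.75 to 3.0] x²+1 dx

f(x) = x²+1
a = 1.75, b = 3.0, n = 4
h = (b - a)/n = 0.312500

Trapezoidal rule: (h/2)[f(x₀) + 2f(x₁) + 2f(x₂) + ... + f(xₙ)]

x_0 = 1.7500, f(x_0) = 4.062500, coefficient = 1
x_1 = 2.0625, f(x_1) = 5.253906, coefficient = 2
x_2 = 2.3750, f(x_2) = 6.640625, coefficient = 2
x_3 = 2.6875, f(x_3) = 8.222656, coefficient = 2
x_4 = 3.0000, f(x_4) = 10.000000, coefficient = 1

I ≈ (0.312500/2) × 54.296875 = 8.483887
Exact value: 8.463542
Error: 0.020345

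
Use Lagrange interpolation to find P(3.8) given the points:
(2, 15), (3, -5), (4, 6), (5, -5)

Lagrange interpolation formula:
P(x) = Σ yᵢ × Lᵢ(x)
where Lᵢ(x) = Π_{j≠i} (x - xⱼ)/(xᵢ - xⱼ)

L_0(3.8) = (3.8 - 3)/(2 - 3) × (3.8 - 4)/(2 - 4) × (3.8 - 5)/(2 - 5) = -0.032000
L_1(3.8) = (3.8 - 2)/(3 - 2) × (3.8 - 4)/(3 - 4) × (3.8 - 5)/(3 - 5) = 0.216000
L_2(3.8) = (3.8 - 2)/(4 - 2) × (3.8 - 3)/(4 - 3) × (3.8 - 5)/(4 - 5) = 0.864000
L_3(3.8) = (3.8 - 2)/(5 - 2) × (3.8 - 3)/(5 - 3) × (3.8 - 4)/(5 - 4) = -0.048000

P(3.8) = 15×L_0(3.8) + (-5)×L_1(3.8) + 6×L_2(3.8) + (-5)×L_3(3.8)
P(3.8) = 3.864000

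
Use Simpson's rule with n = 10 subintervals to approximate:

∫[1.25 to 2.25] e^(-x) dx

f(x) = e^(-x)
a = 1.25, b = 2.25, n = 10
h = (b - a)/n = 0.100000

Simpson's rule: (h/3)[f(x₀) + 4f(x₁) + 2f(x₂) + ... + f(xₙ)]

x_0 = 1.2500, f(x_0) = 0.286505, coefficient = 1
x_1 = 1.3500, f(x_1) = 0.259240, coefficient = 4
x_2 = 1.4500, f(x_2) = 0.234570, coefficient = 2
x_3 = 1.5500, f(x_3) = 0.212248, coefficient = 4
x_4 = 1.6500, f(x_4) = 0.192050, coefficient = 2
x_5 = 1.7500, f(x_5) = 0.173774, coefficient = 4
x_6 = 1.8500, f(x_6) = 0.157237, coefficient = 2
x_7 = 1.9500, f(x_7) = 0.142274, coefficient = 4
x_8 = 2.0500, f(x_8) = 0.128735, coefficient = 2
x_9 = 2.1500, f(x_9) = 0.116484, coefficient = 4
x_10 = 2.2500, f(x_10) = 0.105399, coefficient = 1

I ≈ (0.100000/3) × 5.433170 = 0.181106
Exact value: 0.181106
Error: 0.000000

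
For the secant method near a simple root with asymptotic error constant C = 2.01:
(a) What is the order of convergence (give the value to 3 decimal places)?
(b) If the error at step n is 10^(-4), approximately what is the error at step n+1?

(a) Secant method has superlinear convergence with order φ = (1+√5)/2 ≈ 1.618.
    This means |e_{n+1}| ≈ C|e_n|^1.618.

(b) With |e_n| = 10^(-4) and C = 2.01:
    |e_{n+1}| ≈ 2.01 × (10^(-4))^1.618 = 2.01 × 10^(-6.47)

(a) ≈ 1.618 (golden ratio); (b) |e_{n+1}| ≈ 6.777e-07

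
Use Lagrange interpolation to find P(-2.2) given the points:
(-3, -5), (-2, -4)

Lagrange interpolation formula:
P(x) = Σ yᵢ × Lᵢ(x)
where Lᵢ(x) = Π_{j≠i} (x - xⱼ)/(xᵢ - xⱼ)

L_0(-2.2) = (-2.2 - (-2))/(-3 - (-2)) = 0.200000
L_1(-2.2) = (-2.2 - (-3))/(-2 - (-3)) = 0.800000

P(-2.2) = (-5)×L_0(-2.2) + (-4)×L_1(-2.2)
P(-2.2) = -4.200000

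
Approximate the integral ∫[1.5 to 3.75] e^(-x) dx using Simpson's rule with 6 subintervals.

f(x) = e^(-x)
a = 1.5, b = 3.75, n = 6
h = (b - a)/n = 0.375000

Simpson's rule: (h/3)[f(x₀) + 4f(x₁) + 2f(x₂) + ... + f(xₙ)]

x_0 = 1.5000, f(x_0) = 0.223130, coefficient = 1
x_1 = 1.8750, f(x_1) = 0.153355, coefficient = 4
x_2 = 2.2500, f(x_2) = 0.105399, coefficient = 2
x_3 = 2.6250, f(x_3) = 0.072440, coefficient = 4
x_4 = 3.0000, f(x_4) = 0.049787, coefficient = 2
x_5 = 3.3750, f(x_5) = 0.034218, coefficient = 4
x_6 = 3.7500, f(x_6) = 0.023518, coefficient = 1

I ≈ (0.375000/3) × 1.597072 = 0.199634
Exact value: 0.199612
Error: 0.000022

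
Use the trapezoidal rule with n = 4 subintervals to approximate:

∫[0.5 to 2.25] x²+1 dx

f(x) = x²+1
a = 0.5, b = 2.25, n = 4
h = (b - a)/n = 0.437500

Trapezoidal rule: (h/2)[f(x₀) + 2f(x₁) + 2f(x₂) + ... + f(xₙ)]

x_0 = 0.5000, f(x_0) = 1.250000, coefficient = 1
x_1 = 0.9375, f(x_1) = 1.878906, coefficient = 2
x_2 = 1.3750, f(x_2) = 2.890625, coefficient = 2
x_3 = 1.8125, f(x_3) = 4.285156, coefficient = 2
x_4 = 2.2500, f(x_4) = 6.062500, coefficient = 1

I ≈ (0.437500/2) × 25.421875 = 5.561035
Exact value: 5.505208
Error: 0.055827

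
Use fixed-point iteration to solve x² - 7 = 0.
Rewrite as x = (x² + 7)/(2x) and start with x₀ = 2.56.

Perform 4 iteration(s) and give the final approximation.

Equation: x² - 7 = 0
Fixed-point form: x = (x² + 7)/(2x)
x₀ = 2.56

x_1 = g(2.560000) = 2.647187
x_2 = g(2.647187) = 2.645752
x_3 = g(2.645752) = 2.645751
x_4 = g(2.645751) = 2.645751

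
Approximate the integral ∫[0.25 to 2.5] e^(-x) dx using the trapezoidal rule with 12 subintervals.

f(x) = e^(-x)
a = 0.25, b = 2.5, n = 12
h = (b - a)/n = 0.187500

Trapezoidal rule: (h/2)[f(x₀) + 2f(x₁) + 2f(x₂) + ... + f(xₙ)]

x_0 = 0.2500, f(x_0) = 0.778801, coefficient = 1
x_1 = 0.4375, f(x_1) = 0.645649, coefficient = 2
x_2 = 0.6250, f(x_2) = 0.535261, coefficient = 2
x_3 = 0.8125, f(x_3) = 0.443747, coefficient = 2
x_4 = 1.0000, f(x_4) = 0.367879, coefficient = 2
x_5 = 1.1875, f(x_5) = 0.304983, coefficient = 2
x_6 = 1.3750, f(x_6) = 0.252840, coefficient = 2
x_7 = 1.5625, f(x_7) = 0.209611, coefficient = 2
x_8 = 1.7500, f(x_8) = 0.173774, coefficient = 2
x_9 = 1.9375, f(x_9) = 0.144064, coefficient = 2
x_10 = 2.1250, f(x_10) = 0.119433, coefficient = 2
x_11 = 2.3125, f(x_11) = 0.099013, coefficient = 2
x_12 = 2.5000, f(x_12) = 0.082085, coefficient = 1

I ≈ (0.187500/2) × 7.453395 = 0.698756
Exact value: 0.696716
Error: 0.002040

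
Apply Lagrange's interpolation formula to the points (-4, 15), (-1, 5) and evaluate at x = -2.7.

Lagrange interpolation formula:
P(x) = Σ yᵢ × Lᵢ(x)
where Lᵢ(x) = Π_{j≠i} (x - xⱼ)/(xᵢ - xⱼ)

L_0(-2.7) = (-2.7 - (-1))/(-4 - (-1)) = 0.566667
L_1(-2.7) = (-2.7 - (-4))/(-1 - (-4)) = 0.433333

P(-2.7) = 15×L_0(-2.7) + 5×L_1(-2.7)
P(-2.7) = 10.666667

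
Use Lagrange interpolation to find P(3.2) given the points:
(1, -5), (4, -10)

Lagrange interpolation formula:
P(x) = Σ yᵢ × Lᵢ(x)
where Lᵢ(x) = Π_{j≠i} (x - xⱼ)/(xᵢ - xⱼ)

L_0(3.2) = (3.2 - 4)/(1 - 4) = 0.266667
L_1(3.2) = (3.2 - 1)/(4 - 1) = 0.733333

P(3.2) = (-5)×L_0(3.2) + (-10)×L_1(3.2)
P(3.2) = -8.666667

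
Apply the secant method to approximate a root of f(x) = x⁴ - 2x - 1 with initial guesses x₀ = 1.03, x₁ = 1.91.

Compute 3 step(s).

f(x) = x⁴ - 2x - 1
x₀ = 1.03, x₁ = 1.91

Secant formula: x_{n+1} = x_n - f(x_n)(x_n - x_{n-1})/(f(x_n) - f(x_{n-1}))

Iteration 1:
  f(1.030000) = -1.934491
  f(1.910000) = 8.488634
  x_2 = 1.910000 - 8.488634×(1.910000 - 1.030000)/(8.488634 - (-1.934491))
       = 1.193325
Iteration 2:
  f(1.910000) = 8.488634
  f(1.193325) = -1.358806
  x_3 = 1.193325 - (-1.358806)×(1.193325 - 1.910000)/(-1.358806 - 8.488634)
       = 1.292216
Iteration 3:
  f(1.193325) = -1.358806
  f(1.292216) = -0.796129
  x_4 = 1.292216 - (-0.796129)×(1.292216 - 1.193325)/(-0.796129 - (-1.358806))
       = 1.432136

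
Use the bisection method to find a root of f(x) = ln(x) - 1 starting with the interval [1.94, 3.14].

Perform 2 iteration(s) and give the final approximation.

f(x) = ln(x) - 1
Initial interval: [1.94, 3.14]

Iteration 1:
  c_1 = (1.940000 + 3.140000)/2 = 2.540000
  f(c_1) = f(2.540000) = -0.067836
  f(a) × f(c) ≥ 0, new interval: [2.540000, 3.140000]
Iteration 2:
  c_2 = (2.540000 + 3.140000)/2 = 2.840000
  f(c_2) = f(2.840000) = 0.043804
  f(a) × f(c) < 0, new interval: [2.540000, 2.840000]

After 2 iteration(s), the approximation is c_2 = 2.840000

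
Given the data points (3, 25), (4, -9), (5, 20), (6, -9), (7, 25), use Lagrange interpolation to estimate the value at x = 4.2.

Lagrange interpolation formula:
P(x) = Σ yᵢ × Lᵢ(x)
where Lᵢ(x) = Π_{j≠i} (x - xⱼ)/(xᵢ - xⱼ)

L_0(4.2) = (4.2 - 4)/(3 - 4) × (4.2 - 5)/(3 - 5) × (4.2 - 6)/(3 - 6) × (4.2 - 7)/(3 - 7) = -0.033600
L_1(4.2) = (4.2 - 3)/(4 - 3) × (4.2 - 5)/(4 - 5) × (4.2 - 6)/(4 - 6) × (4.2 - 7)/(4 - 7) = 0.806400
L_2(4.2) = (4.2 - 3)/(5 - 3) × (4.2 - 4)/(5 - 4) × (4.2 - 6)/(5 - 6) × (4.2 - 7)/(5 - 7) = 0.302400
L_3(4.2) = (4.2 - 3)/(6 - 3) × (4.2 - 4)/(6 - 4) × (4.2 - 5)/(6 - 5) × (4.2 - 7)/(6 - 7) = -0.089600
L_4(4.2) = (4.2 - 3)/(7 - 3) × (4.2 - 4)/(7 - 4) × (4.2 - 5)/(7 - 5) × (4.2 - 6)/(7 - 6) = 0.014400

P(4.2) = 25×L_0(4.2) + (-9)×L_1(4.2) + 20×L_2(4.2) + (-9)×L_3(4.2) + 25×L_4(4.2)
P(4.2) = -0.883200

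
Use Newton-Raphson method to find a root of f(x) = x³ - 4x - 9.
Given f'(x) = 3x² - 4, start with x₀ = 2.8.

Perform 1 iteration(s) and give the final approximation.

f(x) = x³ - 4x - 9
f'(x) = 3x² - 4
x₀ = 2.8

Newton-Raphson formula: x_{n+1} = x_n - f(x_n)/f'(x_n)

Iteration 1:
  f(2.800000) = 1.752000
  f'(2.800000) = 19.520000
  x_1 = 2.800000 - 1.752000/19.520000 = 2.710246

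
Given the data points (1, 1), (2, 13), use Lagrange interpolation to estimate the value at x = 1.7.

Lagrange interpolation formula:
P(x) = Σ yᵢ × Lᵢ(x)
where Lᵢ(x) = Π_{j≠i} (x - xⱼ)/(xᵢ - xⱼ)

L_0(1.7) = (1.7 - 2)/(1 - 2) = 0.300000
L_1(1.7) = (1.7 - 1)/(2 - 1) = 0.700000

P(1.7) = 1×L_0(1.7) + 13×L_1(1.7)
P(1.7) = 9.400000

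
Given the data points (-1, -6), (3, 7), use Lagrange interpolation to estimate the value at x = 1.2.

Lagrange interpolation formula:
P(x) = Σ yᵢ × Lᵢ(x)
where Lᵢ(x) = Π_{j≠i} (x - xⱼ)/(xᵢ - xⱼ)

L_0(1.2) = (1.2 - 3)/(-1 - 3) = 0.450000
L_1(1.2) = (1.2 - (-1))/(3 - (-1)) = 0.550000

P(1.2) = (-6)×L_0(1.2) + 7×L_1(1.2)
P(1.2) = 1.150000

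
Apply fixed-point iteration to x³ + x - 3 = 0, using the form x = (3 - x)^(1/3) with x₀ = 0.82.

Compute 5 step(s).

Equation: x³ + x - 3 = 0
Fixed-point form: x = (3 - x)^(1/3)
x₀ = 0.82

x_1 = g(0.820000) = 1.296638
x_2 = g(1.296638) = 1.194269
x_3 = g(1.194269) = 1.217730
x_4 = g(1.217730) = 1.212433
x_5 = g(1.212433) = 1.213633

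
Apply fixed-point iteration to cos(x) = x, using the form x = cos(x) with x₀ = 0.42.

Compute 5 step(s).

Equation: cos(x) = x
Fixed-point form: x = cos(x)
x₀ = 0.42

x_1 = g(0.420000) = 0.913089
x_2 = g(0.913089) = 0.611304
x_3 = g(0.611304) = 0.818900
x_4 = g(0.818900) = 0.683025
x_5 = g(0.683025) = 0.775667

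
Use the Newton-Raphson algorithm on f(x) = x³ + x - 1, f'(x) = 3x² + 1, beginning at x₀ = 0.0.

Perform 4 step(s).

f(x) = x³ + x - 1
f'(x) = 3x² + 1
x₀ = 0.0

Newton-Raphson formula: x_{n+1} = x_n - f(x_n)/f'(x_n)

Iteration 1:
  f(0.000000) = -1.000000
  f'(0.000000) = 1.000000
  x_1 = 0.000000 - (-1.000000)/1.000000 = 1.000000
Iteration 2:
  f(1.000000) = 1.000000
  f'(1.000000) = 4.000000
  x_2 = 1.000000 - 1.000000/4.000000 = 0.750000
Iteration 3:
  f(0.750000) = 0.171875
  f'(0.750000) = 2.687500
  x_3 = 0.750000 - 0.171875/2.687500 = 0.686047
Iteration 4:
  f(0.686047) = 0.008941
  f'(0.686047) = 2.411979
  x_4 = 0.686047 - 0.008941/2.411979 = 0.682340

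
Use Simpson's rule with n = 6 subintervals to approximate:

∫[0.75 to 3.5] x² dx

f(x) = x²
a = 0.75, b = 3.5, n = 6
h = (b - a)/n = 0.458333

Simpson's rule: (h/3)[f(x₀) + 4f(x₁) + 2f(x₂) + ... + f(xₙ)]

x_0 = 0.7500, f(x_0) = 0.562500, coefficient = 1
x_1 = 1.2083, f(x_1) = 1.460069, coefficient = 4
x_2 = 1.6667, f(x_2) = 2.777778, coefficient = 2
x_3 = 2.1250, f(x_3) = 4.515625, coefficient = 4
x_4 = 2.5833, f(x_4) = 6.673611, coefficient = 2
x_5 = 3.0417, f(x_5) = 9.251736, coefficient = 4
x_6 = 3.5000, f(x_6) = 12.250000, coefficient = 1

I ≈ (0.458333/3) × 92.625000 = 14.151042
Exact value: 14.151042
Error: 0.000000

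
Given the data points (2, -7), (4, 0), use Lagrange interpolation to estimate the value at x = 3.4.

Lagrange interpolation formula:
P(x) = Σ yᵢ × Lᵢ(x)
where Lᵢ(x) = Π_{j≠i} (x - xⱼ)/(xᵢ - xⱼ)

L_0(3.4) = (3.4 - 4)/(2 - 4) = 0.300000
L_1(3.4) = (3.4 - 2)/(4 - 2) = 0.700000

P(3.4) = (-7)×L_0(3.4) + 0×L_1(3.4)
P(3.4) = -2.100000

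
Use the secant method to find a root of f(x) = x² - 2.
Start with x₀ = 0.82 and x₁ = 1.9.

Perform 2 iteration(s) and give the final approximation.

f(x) = x² - 2
x₀ = 0.82, x₁ = 1.9

Secant formula: x_{n+1} = x_n - f(x_n)(x_n - x_{n-1})/(f(x_n) - f(x_{n-1}))

Iteration 1:
  f(0.820000) = -1.327600
  f(1.900000) = 1.610000
  x_2 = 1.900000 - 1.610000×(1.900000 - 0.820000)/(1.610000 - (-1.327600))
       = 1.308088
Iteration 2:
  f(1.900000) = 1.610000
  f(1.308088) = -0.288905
  x_3 = 1.308088 - (-0.288905)×(1.308088 - 1.900000)/(-0.288905 - 1.610000)
       = 1.398143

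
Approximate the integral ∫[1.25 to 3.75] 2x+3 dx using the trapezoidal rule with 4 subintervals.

f(x) = 2x+3
a = 1.25, b = 3.75, n = 4
h = (b - a)/n = 0.625000

Trapezoidal rule: (h/2)[f(x₀) + 2f(x₁) + 2f(x₂) + ... + f(xₙ)]

x_0 = 1.2500, f(x_0) = 5.500000, coefficient = 1
x_1 = 1.8750, f(x_1) = 6.750000, coefficient = 2
x_2 = 2.5000, f(x_2) = 8.000000, coefficient = 2
x_3 = 3.1250, f(x_3) = 9.250000, coefficient = 2
x_4 = 3.7500, f(x_4) = 10.500000, coefficient = 1

I ≈ (0.625000/2) × 64.000000 = 20.000000
Exact value: 20.000000
Error: 0.000000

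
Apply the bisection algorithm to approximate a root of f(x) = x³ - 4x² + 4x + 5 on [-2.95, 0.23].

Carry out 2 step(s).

f(x) = x³ - 4x² + 4x + 5
Initial interval: [-2.95, 0.23]

Iteration 1:
  c_1 = (-2.950000 + 0.230000)/2 = -1.360000
  f(c_1) = f(-1.360000) = -10.353856
  f(a) × f(c) ≥ 0, new interval: [-1.360000, 0.230000]
Iteration 2:
  c_2 = (-1.360000 + 0.230000)/2 = -0.565000
  f(c_2) = f(-0.565000) = 1.282738
  f(a) × f(c) < 0, new interval: [-1.360000, -0.565000]

After 2 iteration(s), the approximation is c_2 = -0.565000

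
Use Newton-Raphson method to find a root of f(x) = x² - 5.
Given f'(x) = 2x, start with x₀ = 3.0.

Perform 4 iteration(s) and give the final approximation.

f(x) = x² - 5
f'(x) = 2x
x₀ = 3.0

Newton-Raphson formula: x_{n+1} = x_n - f(x_n)/f'(x_n)

Iteration 1:
  f(3.000000) = 4.000000
  f'(3.000000) = 6.000000
  x_1 = 3.000000 - 4.000000/6.000000 = 2.333333
Iteration 2:
  f(2.333333) = 0.444444
  f'(2.333333) = 4.666667
  x_2 = 2.333333 - 0.444444/4.666667 = 2.238095
Iteration 3:
  f(2.238095) = 0.009070
  f'(2.238095) = 4.476190
  x_3 = 2.238095 - 0.009070/4.476190 = 2.236069
Iteration 4:
  f(2.236069) = 0.000004
  f'(2.236069) = 4.472138
  x_4 = 2.236069 - 0.000004/4.472138 = 2.236068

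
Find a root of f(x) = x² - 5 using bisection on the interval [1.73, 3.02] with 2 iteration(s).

f(x) = x² - 5
Initial interval: [1.73, 3.02]

Iteration 1:
  c_1 = (1.730000 + 3.020000)/2 = 2.375000
  f(c_1) = f(2.375000) = 0.640625
  f(a) × f(c) < 0, new interval: [1.730000, 2.375000]
Iteration 2:
  c_2 = (1.730000 + 2.375000)/2 = 2.052500
  f(c_2) = f(2.052500) = -0.787244
  f(a) × f(c) ≥ 0, new interval: [2.052500, 2.375000]

After 2 iteration(s), the approximation is c_2 = 2.052500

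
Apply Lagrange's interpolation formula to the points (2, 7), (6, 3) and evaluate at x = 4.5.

Lagrange interpolation formula:
P(x) = Σ yᵢ × Lᵢ(x)
where Lᵢ(x) = Π_{j≠i} (x - xⱼ)/(xᵢ - xⱼ)

L_0(4.5) = (4.5 - 6)/(2 - 6) = 0.375000
L_1(4.5) = (4.5 - 2)/(6 - 2) = 0.625000

P(4.5) = 7×L_0(4.5) + 3×L_1(4.5)
P(4.5) = 4.500000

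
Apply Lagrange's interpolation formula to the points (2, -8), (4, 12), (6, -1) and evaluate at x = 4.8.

Lagrange interpolation formula:
P(x) = Σ yᵢ × Lᵢ(x)
where Lᵢ(x) = Π_{j≠i} (x - xⱼ)/(xᵢ - xⱼ)

L_0(4.8) = (4.8 - 4)/(2 - 4) × (4.8 - 6)/(2 - 6) = -0.120000
L_1(4.8) = (4.8 - 2)/(4 - 2) × (4.8 - 6)/(4 - 6) = 0.840000
L_2(4.8) = (4.8 - 2)/(6 - 2) × (4.8 - 4)/(6 - 4) = 0.280000

P(4.8) = (-8)×L_0(4.8) + 12×L_1(4.8) + (-1)×L_2(4.8)
P(4.8) = 10.760000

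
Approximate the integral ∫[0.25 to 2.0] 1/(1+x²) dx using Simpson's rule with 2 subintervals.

f(x) = 1/(1+x²)
a = 0.25, b = 2.0, n = 2
h = (b - a)/n = 0.875000

Simpson's rule: (h/3)[f(x₀) + 4f(x₁) + 2f(x₂) + ... + f(xₙ)]

x_0 = 0.2500, f(x_0) = 0.941176, coefficient = 1
x_1 = 1.1250, f(x_1) = 0.441379, coefficient = 4
x_2 = 2.0000, f(x_2) = 0.200000, coefficient = 1

I ≈ (0.875000/3) × 2.906694 = 0.847786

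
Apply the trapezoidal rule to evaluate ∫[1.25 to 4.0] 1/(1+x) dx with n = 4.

f(x) = 1/(1+x)
a = 1.25, b = 4.0, n = 4
h = (b - a)/n = 0.687500

Trapezoidal rule: (h/2)[f(x₀) + 2f(x₁) + 2f(x₂) + ... + f(xₙ)]

x_0 = 1.2500, f(x_0) = 0.444444, coefficient = 1
x_1 = 1.9375, f(x_1) = 0.340426, coefficient = 2
x_2 = 2.6250, f(x_2) = 0.275862, coefficient = 2
x_3 = 3.3125, f(x_3) = 0.231884, coefficient = 2
x_4 = 4.0000, f(x_4) = 0.200000, coefficient = 1

I ≈ (0.687500/2) × 2.340788 = 0.804646
Exact value: 0.798508
Error: 0.006138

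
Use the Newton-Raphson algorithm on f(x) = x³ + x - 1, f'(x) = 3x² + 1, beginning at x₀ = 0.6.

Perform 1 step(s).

f(x) = x³ + x - 1
f'(x) = 3x² + 1
x₀ = 0.6

Newton-Raphson formula: x_{n+1} = x_n - f(x_n)/f'(x_n)

Iteration 1:
  f(0.600000) = -0.184000
  f'(0.600000) = 2.080000
  x_1 = 0.600000 - (-0.184000)/2.080000 = 0.688462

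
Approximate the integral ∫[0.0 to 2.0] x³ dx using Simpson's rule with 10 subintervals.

f(x) = x³
a = 0.0, b = 2.0, n = 10
h = (b - a)/n = 0.200000

Simpson's rule: (h/3)[f(x₀) + 4f(x₁) + 2f(x₂) + ... + f(xₙ)]

x_0 = 0.0000, f(x_0) = 0.000000, coefficient = 1
x_1 = 0.2000, f(x_1) = 0.008000, coefficient = 4
x_2 = 0.4000, f(x_2) = 0.064000, coefficient = 2
x_3 = 0.6000, f(x_3) = 0.216000, coefficient = 4
x_4 = 0.8000, f(x_4) = 0.512000, coefficient = 2
x_5 = 1.0000, f(x_5) = 1.000000, coefficient = 4
x_6 = 1.2000, f(x_6) = 1.728000, coefficient = 2
x_7 = 1.4000, f(x_7) = 2.744000, coefficient = 4
x_8 = 1.6000, f(x_8) = 4.096000, coefficient = 2
x_9 = 1.8000, f(x_9) = 5.832000, coefficient = 4
x_10 = 2.0000, f(x_10) = 8.000000, coefficient = 1

I ≈ (0.200000/3) × 60.000000 = 4.000000
Exact value: 4.000000
Error: 0.000000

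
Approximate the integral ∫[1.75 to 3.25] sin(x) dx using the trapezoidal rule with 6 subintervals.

f(x) = sin(x)
a = 1.75, b = 3.25, n = 6
h = (b - a)/n = 0.250000

Trapezoidal rule: (h/2)[f(x₀) + 2f(x₁) + 2f(x₂) + ... + f(xₙ)]

x_0 = 1.7500, f(x_0) = 0.983986, coefficient = 1
x_1 = 2.0000, f(x_1) = 0.909297, coefficient = 2
x_2 = 2.2500, f(x_2) = 0.778073, coefficient = 2
x_3 = 2.5000, f(x_3) = 0.598472, coefficient = 2
x_4 = 2.7500, f(x_4) = 0.381661, coefficient = 2
x_5 = 3.0000, f(x_5) = 0.141120, coefficient = 2
x_6 = 3.2500, f(x_6) = -0.108195, coefficient = 1

I ≈ (0.250000/2) × 6.493038 = 0.811630
Exact value: 0.815884
Error: 0.004254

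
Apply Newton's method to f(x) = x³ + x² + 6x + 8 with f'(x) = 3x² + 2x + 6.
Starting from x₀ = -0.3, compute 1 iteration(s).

f(x) = x³ + x² + 6x + 8
f'(x) = 3x² + 2x + 6
x₀ = -0.3

Newton-Raphson formula: x_{n+1} = x_n - f(x_n)/f'(x_n)

Iteration 1:
  f(-0.300000) = 6.263000
  f'(-0.300000) = 5.670000
  x_1 = -0.300000 - 6.263000/5.670000 = -1.404586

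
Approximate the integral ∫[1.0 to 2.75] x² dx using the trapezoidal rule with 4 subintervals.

f(x) = x²
a = 1.0, b = 2.75, n = 4
h = (b - a)/n = 0.437500

Trapezoidal rule: (h/2)[f(x₀) + 2f(x₁) + 2f(x₂) + ... + f(xₙ)]

x_0 = 1.0000, f(x_0) = 1.000000, coefficient = 1
x_1 = 1.4375, f(x_1) = 2.066406, coefficient = 2
x_2 = 1.8750, f(x_2) = 3.515625, coefficient = 2
x_3 = 2.3125, f(x_3) = 5.347656, coefficient = 2
x_4 = 2.7500, f(x_4) = 7.562500, coefficient = 1

I ≈ (0.437500/2) × 30.421875 = 6.654785
Exact value: 6.598958
Error: 0.055827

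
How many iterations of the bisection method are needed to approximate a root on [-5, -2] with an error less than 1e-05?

We need (b-a)/2^n ≤ 1e-05
(-2 - (-5))/2^n ≤ 1e-05
3/2^n ≤ 1e-05
2^n ≥ 300000
n ≥ log₂(300000) = 18.19
n ≥ 19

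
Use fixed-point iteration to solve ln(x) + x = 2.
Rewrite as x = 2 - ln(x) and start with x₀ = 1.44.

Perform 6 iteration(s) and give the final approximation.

Equation: ln(x) + x = 2
Fixed-point form: x = 2 - ln(x)
x₀ = 1.44

x_1 = g(1.440000) = 1.635357
x_2 = g(1.635357) = 1.508139
x_3 = g(1.508139) = 1.589124
x_4 = g(1.589124) = 1.536817
x_5 = g(1.536817) = 1.570286
x_6 = g(1.570286) = 1.548742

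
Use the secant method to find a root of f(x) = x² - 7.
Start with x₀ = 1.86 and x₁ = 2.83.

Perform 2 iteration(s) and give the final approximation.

f(x) = x² - 7
x₀ = 1.86, x₁ = 2.83

Secant formula: x_{n+1} = x_n - f(x_n)(x_n - x_{n-1})/(f(x_n) - f(x_{n-1}))

Iteration 1:
  f(1.860000) = -3.540400
  f(2.830000) = 1.008900
  x_2 = 2.830000 - 1.008900×(2.830000 - 1.860000)/(1.008900 - (-3.540400))
       = 2.614883
Iteration 2:
  f(2.830000) = 1.008900
  f(2.614883) = -0.162388
  x_3 = 2.614883 - (-0.162388)×(2.614883 - 2.830000)/(-0.162388 - 1.008900)
       = 2.644707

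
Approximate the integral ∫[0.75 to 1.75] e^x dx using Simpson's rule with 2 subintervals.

f(x) = e^x
a = 0.75, b = 1.75, n = 2
h = (b - a)/n = 0.500000

Simpson's rule: (h/3)[f(x₀) + 4f(x₁) + 2f(x₂) + ... + f(xₙ)]

x_0 = 0.7500, f(x_0) = 2.117000, coefficient = 1
x_1 = 1.2500, f(x_1) = 3.490343, coefficient = 4
x_2 = 1.7500, f(x_2) = 5.754603, coefficient = 1

I ≈ (0.500000/3) × 21.832975 = 3.638829
Exact value: 3.637603
Error: 0.001226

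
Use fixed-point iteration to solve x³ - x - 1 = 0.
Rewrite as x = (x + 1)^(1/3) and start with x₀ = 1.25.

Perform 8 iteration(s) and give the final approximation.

Equation: x³ - x - 1 = 0
Fixed-point form: x = (x + 1)^(1/3)
x₀ = 1.25

x_1 = g(1.250000) = 1.310371
x_2 = g(1.310371) = 1.321987
x_3 = g(1.321987) = 1.324199
x_4 = g(1.324199) = 1.324619
x_5 = g(1.324619) = 1.324699
x_6 = g(1.324699) = 1.324714
x_7 = g(1.324714) = 1.324717
x_8 = g(1.324717) = 1.324718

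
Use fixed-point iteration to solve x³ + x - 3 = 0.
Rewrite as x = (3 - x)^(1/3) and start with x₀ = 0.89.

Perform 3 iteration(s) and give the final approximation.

Equation: x³ + x - 3 = 0
Fixed-point form: x = (3 - x)^(1/3)
x₀ = 0.89

x_1 = g(0.890000) = 1.282609
x_2 = g(1.282609) = 1.197539
x_3 = g(1.197539) = 1.216994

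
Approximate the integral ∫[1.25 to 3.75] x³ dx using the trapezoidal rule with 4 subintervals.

f(x) = x³
a = 1.25, b = 3.75, n = 4
h = (b - a)/n = 0.625000

Trapezoidal rule: (h/2)[f(x₀) + 2f(x₁) + 2f(x₂) + ... + f(xₙ)]

x_0 = 1.2500, f(x_0) = 1.953125, coefficient = 1
x_1 = 1.8750, f(x_1) = 6.591797, coefficient = 2
x_2 = 2.5000, f(x_2) = 15.625000, coefficient = 2
x_3 = 3.1250, f(x_3) = 30.517578, coefficient = 2
x_4 = 3.7500, f(x_4) = 52.734375, coefficient = 1

I ≈ (0.625000/2) × 160.156250 = 50.048828
Exact value: 48.828125
Error: 1.220703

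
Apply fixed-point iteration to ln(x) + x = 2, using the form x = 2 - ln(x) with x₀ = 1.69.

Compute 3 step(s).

Equation: ln(x) + x = 2
Fixed-point form: x = 2 - ln(x)
x₀ = 1.69

x_1 = g(1.690000) = 1.475271
x_2 = g(1.475271) = 1.611158
x_3 = g(1.611158) = 1.523047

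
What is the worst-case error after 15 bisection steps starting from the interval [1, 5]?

Bisection error bound: |error| ≤ (b-a)/2^n
|error| ≤ (5 - 1)/2^15 = 4/2^15
|error| ≤ 0.0001220703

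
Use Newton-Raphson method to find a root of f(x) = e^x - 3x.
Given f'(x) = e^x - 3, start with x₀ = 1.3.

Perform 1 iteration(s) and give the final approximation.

f(x) = e^x - 3x
f'(x) = e^x - 3
x₀ = 1.3

Newton-Raphson formula: x_{n+1} = x_n - f(x_n)/f'(x_n)

Iteration 1:
  f(1.300000) = -0.230703
  f'(1.300000) = 0.669297
  x_1 = 1.300000 - (-0.230703)/0.669297 = 1.644695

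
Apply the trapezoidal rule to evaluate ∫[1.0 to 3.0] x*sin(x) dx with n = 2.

f(x) = x*sin(x)
a = 1.0, b = 3.0, n = 2
h = (b - a)/n = 1.000000

Trapezoidal rule: (h/2)[f(x₀) + 2f(x₁) + 2f(x₂) + ... + f(xₙ)]

x_0 = 1.0000, f(x_0) = 0.841471, coefficient = 1
x_1 = 2.0000, f(x_1) = 1.818595, coefficient = 2
x_2 = 3.0000, f(x_2) = 0.423360, coefficient = 1

I ≈ (1.000000/2) × 4.902021 = 2.451010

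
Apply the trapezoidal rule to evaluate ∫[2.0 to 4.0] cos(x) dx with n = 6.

f(x) = cos(x)
a = 2.0, b = 4.0, n = 6
h = (b - a)/n = 0.333333

Trapezoidal rule: (h/2)[f(x₀) + 2f(x₁) + 2f(x₂) + ... + f(xₙ)]

x_0 = 2.0000, f(x_0) = -0.416147, coefficient = 1
x_1 = 2.3333, f(x_1) = -0.690758, coefficient = 2
x_2 = 2.6667, f(x_2) = -0.889327, coefficient = 2
x_3 = 3.0000, f(x_3) = -0.989992, coefficient = 2
x_4 = 3.3333, f(x_4) = -0.981674, coefficient = 2
x_5 = 3.6667, f(x_5) = -0.865287, coefficient = 2
x_6 = 4.0000, f(x_6) = -0.653644, coefficient = 1

I ≈ (0.333333/2) × -9.903867 = -1.650644
Exact value: -1.666100
Error: 0.015455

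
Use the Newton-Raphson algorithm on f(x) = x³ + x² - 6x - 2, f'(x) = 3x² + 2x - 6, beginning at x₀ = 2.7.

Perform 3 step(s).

f(x) = x³ + x² - 6x - 2
f'(x) = 3x² + 2x - 6
x₀ = 2.7

Newton-Raphson formula: x_{n+1} = x_n - f(x_n)/f'(x_n)

Iteration 1:
  f(2.700000) = 8.773000
  f'(2.700000) = 21.270000
  x_1 = 2.700000 - 8.773000/21.270000 = 2.287541
Iteration 2:
  f(2.287541) = 1.477945
  f'(2.287541) = 14.273616
  x_2 = 2.287541 - 1.477945/14.273616 = 2.183997
Iteration 3:
  f(2.183997) = 0.083188
  f'(2.183997) = 12.677528
  x_3 = 2.183997 - 0.083188/12.677528 = 2.177436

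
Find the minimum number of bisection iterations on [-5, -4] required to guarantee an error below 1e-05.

We need (b-a)/2^n ≤ 1e-05
(-4 - (-5))/2^n ≤ 1e-05
1/2^n ≤ 1e-05
2^n ≥ 100000
n ≥ log₂(100000) = 16.61
n ≥ 17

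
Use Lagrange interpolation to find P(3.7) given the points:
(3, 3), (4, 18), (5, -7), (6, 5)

Lagrange interpolation formula:
P(x) = Σ yᵢ × Lᵢ(x)
where Lᵢ(x) = Π_{j≠i} (x - xⱼ)/(xᵢ - xⱼ)

L_0(3.7) = (3.7 - 4)/(3 - 4) × (3.7 - 5)/(3 - 5) × (3.7 - 6)/(3 - 6) = 0.149500
L_1(3.7) = (3.7 - 3)/(4 - 3) × (3.7 - 5)/(4 - 5) × (3.7 - 6)/(4 - 6) = 1.046500
L_2(3.7) = (3.7 - 3)/(5 - 3) × (3.7 - 4)/(5 - 4) × (3.7 - 6)/(5 - 6) = -0.241500
L_3(3.7) = (3.7 - 3)/(6 - 3) × (3.7 - 4)/(6 - 4) × (3.7 - 5)/(6 - 5) = 0.045500

P(3.7) = 3×L_0(3.7) + 18×L_1(3.7) + (-7)×L_2(3.7) + 5×L_3(3.7)
P(3.7) = 21.203500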